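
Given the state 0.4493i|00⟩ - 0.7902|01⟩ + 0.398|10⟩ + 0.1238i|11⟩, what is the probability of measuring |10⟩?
0.1584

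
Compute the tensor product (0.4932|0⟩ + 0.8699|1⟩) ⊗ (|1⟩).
0.4932|01⟩ + 0.8699|11⟩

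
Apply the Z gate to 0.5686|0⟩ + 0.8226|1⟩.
0.5686|0⟩ - 0.8226|1⟩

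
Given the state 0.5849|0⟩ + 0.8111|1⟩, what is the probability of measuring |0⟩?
0.3421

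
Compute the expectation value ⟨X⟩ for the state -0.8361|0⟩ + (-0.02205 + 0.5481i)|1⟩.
0.03687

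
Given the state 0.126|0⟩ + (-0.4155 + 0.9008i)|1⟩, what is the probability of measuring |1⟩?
0.9841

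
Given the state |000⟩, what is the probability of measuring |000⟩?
1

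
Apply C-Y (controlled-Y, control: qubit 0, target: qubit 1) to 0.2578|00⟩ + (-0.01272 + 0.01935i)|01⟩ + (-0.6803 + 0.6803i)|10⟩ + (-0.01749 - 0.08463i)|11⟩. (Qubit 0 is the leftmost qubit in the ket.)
0.2578|00⟩ + (-0.01272 + 0.01935i)|01⟩ + (-0.08463 + 0.01749i)|10⟩ + (-0.6803 - 0.6803i)|11⟩

C-Y leaves the control-|0⟩ kets |00⟩, |01⟩ unchanged and applies Y to qubit 1 on the control-|1⟩ pair (|10⟩, |11⟩).
Y = [[0, -i], [i, 0]].
With a = amp(|10⟩) = (-0.6803 + 0.6803i) and b = amp(|11⟩) = (-0.01749 - 0.08463i):
new amp(|10⟩) = (-i)·b = (-0.08463 + 0.01749i)
new amp(|11⟩) = (i)·a = (-0.6803 - 0.6803i)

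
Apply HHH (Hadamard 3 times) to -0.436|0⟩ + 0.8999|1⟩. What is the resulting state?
0.328|0⟩ - 0.9446|1⟩

H² = I, so H^3 = H: a single Hadamard. With (a, b) = (-0.436, 0.8999), H gives ((a + b)/√2, (a − b)/√2) = (0.328, -0.9446).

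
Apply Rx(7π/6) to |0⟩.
-0.2588|0⟩ - 0.9659i|1⟩

Rx(7π/6) = [[cos(θ/2), −i·sin(θ/2)], [−i·sin(θ/2), cos(θ/2)]]; θ = 7π/6, cos(θ/2) ≈ -0.258819, sin(θ/2) ≈ 0.965926.
With a = amp(|0⟩) = 1 and b = amp(|1⟩) = 0:
new amp(|0⟩) = (-0.258819)·a + (-0.965926i)·b = -0.2588
new amp(|1⟩) = (-0.965926i)·a + (-0.258819)·b = -0.9659i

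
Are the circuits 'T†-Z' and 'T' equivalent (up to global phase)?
No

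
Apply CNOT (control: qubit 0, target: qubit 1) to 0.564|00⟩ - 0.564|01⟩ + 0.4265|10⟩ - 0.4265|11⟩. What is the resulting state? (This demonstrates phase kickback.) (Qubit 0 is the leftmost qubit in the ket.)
0.564|00⟩ - 0.564|01⟩ - 0.4265|10⟩ + 0.4265|11⟩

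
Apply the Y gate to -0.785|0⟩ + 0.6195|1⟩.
-0.6195i|0⟩ - 0.785i|1⟩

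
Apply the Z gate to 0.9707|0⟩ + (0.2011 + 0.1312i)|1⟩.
0.9707|0⟩ + (-0.2011 - 0.1312i)|1⟩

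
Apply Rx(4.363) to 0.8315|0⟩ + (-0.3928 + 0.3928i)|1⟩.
(-0.155 + 0.3218i)|0⟩ + (0.2252 - 0.9065i)|1⟩

Rx(4.363) = [[cos(θ/2), −i·sin(θ/2)], [−i·sin(θ/2), cos(θ/2)]]; θ = 4.363, cos(θ/2) ≈ -0.573444, sin(θ/2) ≈ 0.819245.
With a = amp(|0⟩) = 0.8315 and b = amp(|1⟩) = (-0.3928 + 0.3928i):
new amp(|0⟩) = (-0.573444)·a + (-0.819245i)·b = (-0.155 + 0.3218i)
new amp(|1⟩) = (-0.819245i)·a + (-0.573444)·b = (0.2252 - 0.9065i)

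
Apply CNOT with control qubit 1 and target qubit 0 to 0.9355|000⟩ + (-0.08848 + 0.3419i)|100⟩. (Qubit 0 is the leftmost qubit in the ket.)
0.9355|000⟩ + (-0.08848 + 0.3419i)|100⟩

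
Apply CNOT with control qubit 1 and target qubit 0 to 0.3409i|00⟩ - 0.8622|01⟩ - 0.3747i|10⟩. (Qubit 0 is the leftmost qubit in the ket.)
0.3409i|00⟩ - 0.3747i|10⟩ - 0.8622|11⟩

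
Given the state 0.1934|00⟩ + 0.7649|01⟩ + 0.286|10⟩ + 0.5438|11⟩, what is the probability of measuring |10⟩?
0.0818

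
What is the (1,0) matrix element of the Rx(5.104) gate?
-0.556i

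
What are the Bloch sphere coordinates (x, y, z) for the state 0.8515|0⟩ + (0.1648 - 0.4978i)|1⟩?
(0.2807, -0.8478, 0.4501)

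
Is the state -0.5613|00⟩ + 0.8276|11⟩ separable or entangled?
Entangled

Writing the state as a|00⟩ + b|01⟩ + c|10⟩ + d|11⟩, it is a product state iff ad − bc = 0.
Here (a, b, c, d) = (-0.5613, 0, 0, 0.8276): ad − bc = (-0.5613)(0.8276) − (0)(0) = -0.4645 ≠ 0, so the state is entangled.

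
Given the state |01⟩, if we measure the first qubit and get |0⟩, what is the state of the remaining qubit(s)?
|1⟩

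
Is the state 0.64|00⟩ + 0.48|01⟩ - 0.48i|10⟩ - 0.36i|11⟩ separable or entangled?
Separable

Writing the state as a|00⟩ + b|01⟩ + c|10⟩ + d|11⟩, it is a product state iff ad − bc = 0.
Here (a, b, c, d) = (0.64, 0.48, -0.48i, -0.36i): ad − bc = (0.64)(-0.36i) − (0.48)(-0.48i) = 0, so the state is separable.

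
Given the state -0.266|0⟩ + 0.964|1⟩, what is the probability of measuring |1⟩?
0.9293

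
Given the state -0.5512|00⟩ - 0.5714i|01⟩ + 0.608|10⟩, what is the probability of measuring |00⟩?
0.3038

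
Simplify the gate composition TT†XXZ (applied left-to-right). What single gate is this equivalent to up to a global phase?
Z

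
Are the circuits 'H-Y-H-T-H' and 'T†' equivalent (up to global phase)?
No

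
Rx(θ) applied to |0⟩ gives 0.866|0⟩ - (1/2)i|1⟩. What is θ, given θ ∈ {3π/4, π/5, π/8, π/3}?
π/3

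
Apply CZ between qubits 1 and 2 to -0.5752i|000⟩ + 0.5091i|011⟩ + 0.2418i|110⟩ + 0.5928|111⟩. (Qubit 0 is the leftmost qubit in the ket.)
-0.5752i|000⟩ - 0.5091i|011⟩ + 0.2418i|110⟩ - 0.5928|111⟩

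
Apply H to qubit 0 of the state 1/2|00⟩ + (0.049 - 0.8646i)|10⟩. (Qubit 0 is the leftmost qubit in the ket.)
(0.3882 - 0.6114i)|00⟩ + (0.3189 + 0.6114i)|10⟩

H on qubit 0 mixes each pair of kets that differ only in qubit 0: amplitudes (a, b) of (|…0…⟩, |…1…⟩) become ((a + b)/√2, (a − b)/√2). Kets absent from the input have amplitude 0.
(|00⟩, |10⟩): (a, b) = (1/2, (0.049 - 0.8646i)) → ((0.3882 - 0.6114i), (0.3189 + 0.6114i))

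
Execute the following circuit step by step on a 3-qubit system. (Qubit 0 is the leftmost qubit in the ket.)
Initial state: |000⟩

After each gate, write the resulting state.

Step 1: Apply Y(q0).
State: i|100⟩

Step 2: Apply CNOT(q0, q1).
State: i|110⟩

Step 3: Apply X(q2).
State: i|111⟩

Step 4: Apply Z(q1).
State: -i|111⟩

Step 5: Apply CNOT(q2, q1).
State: -i|101⟩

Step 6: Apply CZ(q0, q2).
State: i|101⟩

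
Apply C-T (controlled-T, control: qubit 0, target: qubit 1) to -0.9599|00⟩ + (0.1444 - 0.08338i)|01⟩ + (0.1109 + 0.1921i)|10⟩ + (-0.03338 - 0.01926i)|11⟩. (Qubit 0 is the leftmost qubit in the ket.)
-0.9599|00⟩ + (0.1444 - 0.08338i)|01⟩ + (0.1109 + 0.1921i)|10⟩ + (-0.009984 - 0.03722i)|11⟩

C-T leaves the control-|0⟩ kets |00⟩, |01⟩ unchanged and applies T to qubit 1 on the control-|1⟩ pair (|10⟩, |11⟩).
T = [[1, 0], [0, (1/√2 + (1/√2)i)]].
With a = amp(|10⟩) = (0.1109 + 0.1921i) and b = amp(|11⟩) = (-0.03338 - 0.01926i):
new amp(|10⟩) = (1)·a = (0.1109 + 0.1921i)
new amp(|11⟩) = (1/√2 + (1/√2)i)·b = (-0.009984 - 0.03722i)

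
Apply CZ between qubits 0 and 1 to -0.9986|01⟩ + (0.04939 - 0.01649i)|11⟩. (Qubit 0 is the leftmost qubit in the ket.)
-0.9986|01⟩ + (-0.04939 + 0.01649i)|11⟩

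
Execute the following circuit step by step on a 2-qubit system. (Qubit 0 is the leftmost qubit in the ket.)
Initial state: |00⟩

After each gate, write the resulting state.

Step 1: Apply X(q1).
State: |01⟩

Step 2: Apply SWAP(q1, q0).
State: |10⟩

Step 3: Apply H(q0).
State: 1/√2|00⟩ - 1/√2|10⟩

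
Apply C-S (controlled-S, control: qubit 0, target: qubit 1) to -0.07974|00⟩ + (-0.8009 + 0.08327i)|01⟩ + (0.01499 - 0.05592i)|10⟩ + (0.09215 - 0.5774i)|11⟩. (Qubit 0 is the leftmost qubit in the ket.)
-0.07974|00⟩ + (-0.8009 + 0.08327i)|01⟩ + (0.01499 - 0.05592i)|10⟩ + (0.5774 + 0.09215i)|11⟩

C-S leaves the control-|0⟩ kets |00⟩, |01⟩ unchanged and applies S to qubit 1 on the control-|1⟩ pair (|10⟩, |11⟩).
S = [[1, 0], [0, i]].
With a = amp(|10⟩) = (0.01499 - 0.05592i) and b = amp(|11⟩) = (0.09215 - 0.5774i):
new amp(|10⟩) = (1)·a = (0.01499 - 0.05592i)
new amp(|11⟩) = (i)·b = (0.5774 + 0.09215i)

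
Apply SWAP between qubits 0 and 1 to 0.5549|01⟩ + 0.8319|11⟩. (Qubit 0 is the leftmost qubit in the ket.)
0.5549|10⟩ + 0.8319|11⟩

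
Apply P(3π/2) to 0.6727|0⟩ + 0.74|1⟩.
0.6727|0⟩ - 0.74i|1⟩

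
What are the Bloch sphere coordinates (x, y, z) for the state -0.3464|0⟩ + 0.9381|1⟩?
(-0.6499, 0, -0.76)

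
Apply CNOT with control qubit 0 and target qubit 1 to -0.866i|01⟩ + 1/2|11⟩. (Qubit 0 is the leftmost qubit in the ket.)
-0.866i|01⟩ + 1/2|10⟩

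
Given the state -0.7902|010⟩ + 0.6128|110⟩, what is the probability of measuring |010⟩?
0.6244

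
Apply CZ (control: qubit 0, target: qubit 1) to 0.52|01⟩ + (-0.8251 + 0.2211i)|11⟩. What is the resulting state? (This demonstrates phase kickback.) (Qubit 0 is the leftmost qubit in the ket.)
0.52|01⟩ + (0.8251 - 0.2211i)|11⟩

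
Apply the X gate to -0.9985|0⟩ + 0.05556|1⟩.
0.05556|0⟩ - 0.9985|1⟩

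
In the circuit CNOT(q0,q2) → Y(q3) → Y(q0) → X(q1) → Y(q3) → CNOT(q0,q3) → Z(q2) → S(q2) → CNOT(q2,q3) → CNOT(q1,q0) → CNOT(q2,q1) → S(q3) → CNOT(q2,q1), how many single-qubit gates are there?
7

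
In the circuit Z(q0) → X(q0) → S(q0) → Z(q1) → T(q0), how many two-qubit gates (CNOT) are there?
0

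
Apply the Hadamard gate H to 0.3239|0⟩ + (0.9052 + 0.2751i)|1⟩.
(0.8691 + 0.1945i)|0⟩ + (-0.411 - 0.1945i)|1⟩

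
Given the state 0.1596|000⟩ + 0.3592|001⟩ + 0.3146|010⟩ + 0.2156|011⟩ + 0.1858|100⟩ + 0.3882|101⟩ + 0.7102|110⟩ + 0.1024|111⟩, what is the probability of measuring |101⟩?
0.1507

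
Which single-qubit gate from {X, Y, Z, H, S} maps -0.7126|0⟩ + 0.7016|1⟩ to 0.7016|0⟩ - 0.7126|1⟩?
X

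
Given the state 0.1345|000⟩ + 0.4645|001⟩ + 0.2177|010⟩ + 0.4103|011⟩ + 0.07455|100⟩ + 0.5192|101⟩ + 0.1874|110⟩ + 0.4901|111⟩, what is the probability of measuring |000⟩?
0.01809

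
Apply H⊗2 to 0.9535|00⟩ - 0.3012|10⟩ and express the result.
0.3262|00⟩ + 0.3262|01⟩ + 0.6274|10⟩ + 0.6274|11⟩

H⊗2 gives amp(|y⟩) = (1/2) Σ_x (−1)^(x·y) amp(|x⟩), where x·y is the number of positions in which both x and y have a 1.
|00⟩: (0.9535 - 0.3012)/2 = 0.3262
|01⟩: (0.9535 - 0.3012)/2 = 0.3262
|10⟩: (0.9535 + 0.3012)/2 = 0.6274
|11⟩: (0.9535 + 0.3012)/2 = 0.6274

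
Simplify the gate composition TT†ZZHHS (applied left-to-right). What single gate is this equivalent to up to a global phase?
S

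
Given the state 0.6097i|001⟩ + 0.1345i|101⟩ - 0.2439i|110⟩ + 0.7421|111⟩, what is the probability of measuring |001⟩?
0.3717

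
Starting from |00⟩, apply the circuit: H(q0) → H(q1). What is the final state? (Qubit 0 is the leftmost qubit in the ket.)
1/2|00⟩ + 1/2|01⟩ + 1/2|10⟩ + 1/2|11⟩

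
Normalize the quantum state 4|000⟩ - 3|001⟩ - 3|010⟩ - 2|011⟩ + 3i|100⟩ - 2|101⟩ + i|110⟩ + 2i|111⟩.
0.5345|000⟩ - 0.4009|001⟩ - 0.4009|010⟩ - 0.2673|011⟩ + 0.4009i|100⟩ - 0.2673|101⟩ + 0.1336i|110⟩ + 0.2673i|111⟩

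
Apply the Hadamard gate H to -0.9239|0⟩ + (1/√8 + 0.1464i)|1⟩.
(-0.4033 + 0.1035i)|0⟩ + (-0.9033 - 0.1035i)|1⟩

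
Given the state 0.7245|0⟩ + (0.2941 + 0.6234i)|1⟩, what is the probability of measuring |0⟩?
0.5249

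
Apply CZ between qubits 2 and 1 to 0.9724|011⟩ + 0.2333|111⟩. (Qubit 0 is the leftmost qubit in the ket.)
-0.9724|011⟩ - 0.2333|111⟩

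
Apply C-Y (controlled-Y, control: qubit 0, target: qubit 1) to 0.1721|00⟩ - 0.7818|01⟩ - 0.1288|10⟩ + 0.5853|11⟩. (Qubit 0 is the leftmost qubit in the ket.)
0.1721|00⟩ - 0.7818|01⟩ - 0.5853i|10⟩ - 0.1288i|11⟩

C-Y leaves the control-|0⟩ kets |00⟩, |01⟩ unchanged and applies Y to qubit 1 on the control-|1⟩ pair (|10⟩, |11⟩).
Y = [[0, -i], [i, 0]].
With a = amp(|10⟩) = -0.1288 and b = amp(|11⟩) = 0.5853:
new amp(|10⟩) = (-i)·b = -0.5853i
new amp(|11⟩) = (i)·a = -0.1288i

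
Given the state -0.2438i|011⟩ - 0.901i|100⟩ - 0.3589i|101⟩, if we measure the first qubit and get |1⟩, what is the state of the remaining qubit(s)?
-0.929i|00⟩ - 0.3701i|01⟩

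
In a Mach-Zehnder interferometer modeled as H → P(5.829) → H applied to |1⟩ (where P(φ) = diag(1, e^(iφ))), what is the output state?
(0.05069 + 0.2194i)|0⟩ + (0.9493 - 0.2194i)|1⟩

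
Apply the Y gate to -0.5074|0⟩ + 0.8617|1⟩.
-0.8617i|0⟩ - 0.5074i|1⟩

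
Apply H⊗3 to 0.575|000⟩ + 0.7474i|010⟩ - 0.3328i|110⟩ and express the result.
(0.2033 + 0.1466i)|000⟩ + (0.2033 + 0.1466i)|001⟩ + (0.2033 - 0.1466i)|010⟩ + (0.2033 - 0.1466i)|011⟩ + (0.2033 + 0.3819i)|100⟩ + (0.2033 + 0.3819i)|101⟩ + (0.2033 - 0.3819i)|110⟩ + (0.2033 - 0.3819i)|111⟩

H⊗3 gives amp(|y⟩) = (1/2√2) Σ_x (−1)^(x·y) amp(|x⟩), where x·y is the number of positions in which both x and y have a 1.
|000⟩: (0.575 + 0.7474i - 0.3328i)/(2√2) = (0.2033 + 0.1466i)
|001⟩: (0.575 + 0.7474i - 0.3328i)/(2√2) = (0.2033 + 0.1466i)
|010⟩: (0.575 - 0.7474i + 0.3328i)/(2√2) = (0.2033 - 0.1466i)
|011⟩: (0.575 - 0.7474i + 0.3328i)/(2√2) = (0.2033 - 0.1466i)
|100⟩: (0.575 + 0.7474i + 0.3328i)/(2√2) = (0.2033 + 0.3819i)
|101⟩: (0.575 + 0.7474i + 0.3328i)/(2√2) = (0.2033 + 0.3819i)
|110⟩: (0.575 - 0.7474i - 0.3328i)/(2√2) = (0.2033 - 0.3819i)
|111⟩: (0.575 - 0.7474i - 0.3328i)/(2√2) = (0.2033 - 0.3819i)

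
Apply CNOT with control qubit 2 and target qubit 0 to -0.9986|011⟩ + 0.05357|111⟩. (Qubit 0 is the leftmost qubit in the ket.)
0.05357|011⟩ - 0.9986|111⟩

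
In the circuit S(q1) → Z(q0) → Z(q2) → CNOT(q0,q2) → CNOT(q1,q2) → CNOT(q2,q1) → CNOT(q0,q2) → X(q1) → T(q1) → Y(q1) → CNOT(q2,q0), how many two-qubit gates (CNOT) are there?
5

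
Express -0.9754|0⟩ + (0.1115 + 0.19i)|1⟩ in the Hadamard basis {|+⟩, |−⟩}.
(-0.6109 + 0.1344i)|+⟩ + (-0.7686 - 0.1344i)|−⟩

With |ψ⟩ = α|0⟩ + β|1⟩, the Hadamard-basis coefficients are ⟨+|ψ⟩ = (α + β)/√2 and ⟨−|ψ⟩ = (α − β)/√2.
Here α = -0.9754, β = (0.1115 + 0.19i): (α + β)/√2 = (-0.6109 + 0.1344i), (α − β)/√2 = (-0.7686 - 0.1344i).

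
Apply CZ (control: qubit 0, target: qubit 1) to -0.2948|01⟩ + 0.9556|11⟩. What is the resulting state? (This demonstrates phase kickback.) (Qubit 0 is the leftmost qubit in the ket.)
-0.2948|01⟩ - 0.9556|11⟩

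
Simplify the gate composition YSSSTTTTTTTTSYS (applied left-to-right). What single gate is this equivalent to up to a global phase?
S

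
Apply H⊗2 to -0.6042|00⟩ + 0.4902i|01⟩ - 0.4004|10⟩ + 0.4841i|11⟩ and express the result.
(-0.5023 + 0.4872i)|00⟩ + (-0.5023 - 0.4872i)|01⟩ + (-0.1019 + 0.00305i)|10⟩ + (-0.1019 - 0.00305i)|11⟩

H⊗2 gives amp(|y⟩) = (1/2) Σ_x (−1)^(x·y) amp(|x⟩), where x·y is the number of positions in which both x and y have a 1.
|00⟩: (-0.6042 + 0.4902i - 0.4004 + 0.4841i)/2 = (-0.5023 + 0.4872i)
|01⟩: (-0.6042 - 0.4902i - 0.4004 - 0.4841i)/2 = (-0.5023 - 0.4872i)
|10⟩: (-0.6042 + 0.4902i + 0.4004 - 0.4841i)/2 = (-0.1019 + 0.00305i)
|11⟩: (-0.6042 - 0.4902i + 0.4004 + 0.4841i)/2 = (-0.1019 - 0.00305i)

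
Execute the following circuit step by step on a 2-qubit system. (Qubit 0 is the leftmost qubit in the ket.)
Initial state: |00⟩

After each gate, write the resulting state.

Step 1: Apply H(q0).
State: 1/√2|00⟩ + 1/√2|10⟩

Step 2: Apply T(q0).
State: 1/√2|00⟩ + (1/2 + (1/2)i)|10⟩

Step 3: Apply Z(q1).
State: 1/√2|00⟩ + (1/2 + (1/2)i)|10⟩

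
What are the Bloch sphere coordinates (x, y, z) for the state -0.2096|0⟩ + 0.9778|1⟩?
(-0.4099, 0, -0.9122)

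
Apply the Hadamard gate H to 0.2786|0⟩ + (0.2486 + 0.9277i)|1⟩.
(0.3728 + 0.656i)|0⟩ + (0.02121 - 0.656i)|1⟩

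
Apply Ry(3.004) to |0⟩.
0.06874|0⟩ + 0.9976|1⟩

Ry(3.004) = [[cos(θ/2), −sin(θ/2)], [sin(θ/2), cos(θ/2)]]; θ = 3.004, cos(θ/2) ≈ 0.0687421, sin(θ/2) ≈ 0.997634.
With a = amp(|0⟩) = 1 and b = amp(|1⟩) = 0:
new amp(|0⟩) = (0.0687421)·a + (-0.997634)·b = 0.06874
new amp(|1⟩) = (0.997634)·a + (0.0687421)·b = 0.9976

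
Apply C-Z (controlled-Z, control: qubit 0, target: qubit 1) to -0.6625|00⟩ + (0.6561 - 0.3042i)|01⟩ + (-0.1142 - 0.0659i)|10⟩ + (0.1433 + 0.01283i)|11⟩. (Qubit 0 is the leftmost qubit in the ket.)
-0.6625|00⟩ + (0.6561 - 0.3042i)|01⟩ + (-0.1142 - 0.0659i)|10⟩ + (-0.1433 - 0.01283i)|11⟩

C-Z leaves the control-|0⟩ kets |00⟩, |01⟩ unchanged and applies Z to qubit 1 on the control-|1⟩ pair (|10⟩, |11⟩).
Z = [[1, 0], [0, -1]].
With a = amp(|10⟩) = (-0.1142 - 0.0659i) and b = amp(|11⟩) = (0.1433 + 0.01283i):
new amp(|10⟩) = (1)·a = (-0.1142 - 0.0659i)
new amp(|11⟩) = (-1)·b = (-0.1433 - 0.01283i)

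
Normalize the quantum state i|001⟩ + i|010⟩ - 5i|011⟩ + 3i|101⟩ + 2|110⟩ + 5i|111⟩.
0.124i|001⟩ + 0.124i|010⟩ - 0.6202i|011⟩ + 0.3721i|101⟩ + 0.2481|110⟩ + 0.6202i|111⟩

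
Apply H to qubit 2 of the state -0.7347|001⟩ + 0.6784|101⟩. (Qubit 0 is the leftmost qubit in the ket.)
-0.5195|000⟩ + 0.5195|001⟩ + 0.4797|100⟩ - 0.4797|101⟩

H on qubit 2 mixes each pair of kets that differ only in qubit 2: amplitudes (a, b) of (|…0…⟩, |…1…⟩) become ((a + b)/√2, (a − b)/√2). Kets absent from the input have amplitude 0.
(|000⟩, |001⟩): (a, b) = (0, -0.7347) → (-0.5195, 0.5195)
(|100⟩, |101⟩): (a, b) = (0, 0.6784) → (0.4797, -0.4797)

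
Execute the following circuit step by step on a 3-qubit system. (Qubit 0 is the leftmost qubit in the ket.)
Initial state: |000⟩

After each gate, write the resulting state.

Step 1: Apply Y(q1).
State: i|010⟩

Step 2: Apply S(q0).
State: i|010⟩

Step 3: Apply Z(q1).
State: -i|010⟩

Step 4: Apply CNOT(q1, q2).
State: -i|011⟩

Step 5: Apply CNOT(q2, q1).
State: -i|001⟩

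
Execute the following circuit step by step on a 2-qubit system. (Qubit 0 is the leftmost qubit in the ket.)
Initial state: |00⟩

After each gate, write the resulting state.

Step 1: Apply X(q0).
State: |10⟩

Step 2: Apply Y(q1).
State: i|11⟩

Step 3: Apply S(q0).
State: -|11⟩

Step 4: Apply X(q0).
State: -|01⟩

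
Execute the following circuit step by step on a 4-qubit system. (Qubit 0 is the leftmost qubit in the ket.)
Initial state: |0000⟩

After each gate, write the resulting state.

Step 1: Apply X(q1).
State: |0100⟩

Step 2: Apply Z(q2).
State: |0100⟩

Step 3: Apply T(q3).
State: |0100⟩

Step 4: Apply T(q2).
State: |0100⟩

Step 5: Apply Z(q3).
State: |0100⟩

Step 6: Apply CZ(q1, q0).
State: |0100⟩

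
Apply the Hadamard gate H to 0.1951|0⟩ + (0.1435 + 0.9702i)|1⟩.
(0.2394 + 0.686i)|0⟩ + (0.03649 - 0.686i)|1⟩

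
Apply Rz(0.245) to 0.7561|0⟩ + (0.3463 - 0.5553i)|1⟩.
(0.7504 - 0.09239i)|0⟩ + (0.4116 - 0.5088i)|1⟩

Rz(0.245) = [[e^(−iθ/2), 0], [0, e^(iθ/2)]] with e^(±iθ/2) = cos(θ/2) ± i·sin(θ/2); θ = 0.245, cos(θ/2) ≈ 0.992506, sin(θ/2) ≈ 0.122194.
With a = amp(|0⟩) = 0.7561 and b = amp(|1⟩) = (0.3463 - 0.5553i):
new amp(|0⟩) = (0.992506 - 0.122194i)·a = (0.7504 - 0.09239i)
new amp(|1⟩) = (0.992506 + 0.122194i)·b = (0.4116 - 0.5088i)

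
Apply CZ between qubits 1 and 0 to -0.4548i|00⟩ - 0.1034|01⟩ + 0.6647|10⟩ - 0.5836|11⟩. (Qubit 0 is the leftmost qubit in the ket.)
-0.4548i|00⟩ - 0.1034|01⟩ + 0.6647|10⟩ + 0.5836|11⟩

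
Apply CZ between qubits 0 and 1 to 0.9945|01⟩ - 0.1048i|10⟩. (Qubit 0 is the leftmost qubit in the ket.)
0.9945|01⟩ - 0.1048i|10⟩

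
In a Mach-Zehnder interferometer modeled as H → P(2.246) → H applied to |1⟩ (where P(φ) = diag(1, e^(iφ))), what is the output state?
(0.8125 - 0.3903i)|0⟩ + (0.1875 + 0.3903i)|1⟩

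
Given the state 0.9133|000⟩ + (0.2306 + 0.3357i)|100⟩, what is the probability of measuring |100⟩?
0.1659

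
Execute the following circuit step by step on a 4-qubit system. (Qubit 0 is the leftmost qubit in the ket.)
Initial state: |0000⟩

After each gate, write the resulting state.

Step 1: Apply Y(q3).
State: i|0001⟩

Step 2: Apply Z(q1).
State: i|0001⟩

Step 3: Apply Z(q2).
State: i|0001⟩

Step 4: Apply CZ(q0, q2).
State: i|0001⟩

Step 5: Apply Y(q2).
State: -|0011⟩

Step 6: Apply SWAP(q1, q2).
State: -|0101⟩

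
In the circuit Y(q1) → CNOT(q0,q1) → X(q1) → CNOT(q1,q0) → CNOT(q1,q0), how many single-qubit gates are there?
2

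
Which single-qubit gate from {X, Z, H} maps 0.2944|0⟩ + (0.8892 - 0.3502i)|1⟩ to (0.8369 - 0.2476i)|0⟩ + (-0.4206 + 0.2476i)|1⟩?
H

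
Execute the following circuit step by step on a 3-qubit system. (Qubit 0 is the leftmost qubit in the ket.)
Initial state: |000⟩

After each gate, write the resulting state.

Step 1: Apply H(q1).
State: 1/√2|000⟩ + 1/√2|010⟩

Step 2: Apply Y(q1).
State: -(1/√2)i|000⟩ + (1/√2)i|010⟩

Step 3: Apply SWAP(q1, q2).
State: -(1/√2)i|000⟩ + (1/√2)i|001⟩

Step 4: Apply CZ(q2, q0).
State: -(1/√2)i|000⟩ + (1/√2)i|001⟩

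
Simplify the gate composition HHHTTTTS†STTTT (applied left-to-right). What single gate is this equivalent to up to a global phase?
H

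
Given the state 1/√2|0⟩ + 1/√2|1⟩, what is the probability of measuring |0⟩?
1/2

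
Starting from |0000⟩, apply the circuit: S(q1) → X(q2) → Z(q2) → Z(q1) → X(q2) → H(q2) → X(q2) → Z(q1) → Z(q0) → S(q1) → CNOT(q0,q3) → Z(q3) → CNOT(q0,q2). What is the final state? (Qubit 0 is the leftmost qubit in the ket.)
-1/√2|0000⟩ - 1/√2|0010⟩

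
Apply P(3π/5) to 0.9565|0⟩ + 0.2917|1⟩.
0.9565|0⟩ + (-0.09014 + 0.2774i)|1⟩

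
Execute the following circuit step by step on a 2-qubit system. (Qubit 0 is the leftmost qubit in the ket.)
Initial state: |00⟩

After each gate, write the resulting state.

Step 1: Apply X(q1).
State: |01⟩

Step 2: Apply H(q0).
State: 1/√2|01⟩ + 1/√2|11⟩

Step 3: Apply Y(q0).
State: -(1/√2)i|01⟩ + (1/√2)i|11⟩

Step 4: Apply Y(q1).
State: -1/√2|00⟩ + 1/√2|10⟩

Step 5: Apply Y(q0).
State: -(1/√2)i|00⟩ - (1/√2)i|10⟩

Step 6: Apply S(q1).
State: -(1/√2)i|00⟩ - (1/√2)i|10⟩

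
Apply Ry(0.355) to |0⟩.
0.9843|0⟩ + 0.1766|1⟩

Ry(0.355) = [[cos(θ/2), −sin(θ/2)], [sin(θ/2), cos(θ/2)]]; θ = 0.355, cos(θ/2) ≈ 0.984288, sin(θ/2) ≈ 0.176569.
With a = amp(|0⟩) = 1 and b = amp(|1⟩) = 0:
new amp(|0⟩) = (0.984288)·a + (-0.176569)·b = 0.9843
new amp(|1⟩) = (0.176569)·a + (0.984288)·b = 0.1766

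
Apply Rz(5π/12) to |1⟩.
(0.7934 + 0.6088i)|1⟩

Rz(5π/12) = [[e^(−iθ/2), 0], [0, e^(iθ/2)]] with e^(±iθ/2) = cos(θ/2) ± i·sin(θ/2); θ = 5π/12, cos(θ/2) ≈ 0.793353, sin(θ/2) ≈ 0.608761.
With a = amp(|0⟩) = 0 and b = amp(|1⟩) = 1:
new amp(|0⟩) = (0.793353 - 0.608761i)·a = 0
new amp(|1⟩) = (0.793353 + 0.608761i)·b = (0.7934 + 0.6088i)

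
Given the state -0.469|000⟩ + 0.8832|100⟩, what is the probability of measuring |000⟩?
0.22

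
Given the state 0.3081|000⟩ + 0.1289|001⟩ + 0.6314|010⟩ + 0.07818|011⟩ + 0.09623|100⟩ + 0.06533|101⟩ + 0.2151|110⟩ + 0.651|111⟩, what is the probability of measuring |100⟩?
0.00926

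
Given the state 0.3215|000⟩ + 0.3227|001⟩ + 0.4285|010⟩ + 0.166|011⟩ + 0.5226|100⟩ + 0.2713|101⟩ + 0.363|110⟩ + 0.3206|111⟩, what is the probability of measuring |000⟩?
0.1034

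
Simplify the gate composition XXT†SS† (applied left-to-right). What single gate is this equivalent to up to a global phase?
T†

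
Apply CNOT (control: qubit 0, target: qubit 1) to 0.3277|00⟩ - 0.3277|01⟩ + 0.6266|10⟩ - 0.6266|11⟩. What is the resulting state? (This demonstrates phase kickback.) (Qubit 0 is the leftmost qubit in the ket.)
0.3277|00⟩ - 0.3277|01⟩ - 0.6266|10⟩ + 0.6266|11⟩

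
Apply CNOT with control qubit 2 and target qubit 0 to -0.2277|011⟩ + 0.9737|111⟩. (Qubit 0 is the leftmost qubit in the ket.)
0.9737|011⟩ - 0.2277|111⟩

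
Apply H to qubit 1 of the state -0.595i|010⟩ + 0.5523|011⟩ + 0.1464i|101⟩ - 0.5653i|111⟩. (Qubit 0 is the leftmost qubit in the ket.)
-0.4207i|000⟩ + 0.3905|001⟩ + 0.4207i|010⟩ - 0.3905|011⟩ - 0.2962i|101⟩ + 0.5032i|111⟩

H on qubit 1 mixes each pair of kets that differ only in qubit 1: amplitudes (a, b) of (|…0…⟩, |…1…⟩) become ((a + b)/√2, (a − b)/√2). Kets absent from the input have amplitude 0.
(|000⟩, |010⟩): (a, b) = (0, -0.595i) → (-0.4207i, 0.4207i)
(|001⟩, |011⟩): (a, b) = (0, 0.5523) → (0.3905, -0.3905)
(|101⟩, |111⟩): (a, b) = (0.1464i, -0.5653i) → (-0.2962i, 0.5032i)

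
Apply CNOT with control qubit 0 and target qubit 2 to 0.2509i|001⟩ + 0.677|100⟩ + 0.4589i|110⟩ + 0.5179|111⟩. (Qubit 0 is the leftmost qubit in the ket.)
0.2509i|001⟩ + 0.677|101⟩ + 0.5179|110⟩ + 0.4589i|111⟩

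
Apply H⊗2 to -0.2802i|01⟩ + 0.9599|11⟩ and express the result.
(0.48 - 0.1401i)|00⟩ + (-0.48 + 0.1401i)|01⟩ + (-0.48 - 0.1401i)|10⟩ + (0.48 + 0.1401i)|11⟩

H⊗2 gives amp(|y⟩) = (1/2) Σ_x (−1)^(x·y) amp(|x⟩), where x·y is the number of positions in which both x and y have a 1.
|00⟩: (-0.2802i + 0.9599)/2 = (0.48 - 0.1401i)
|01⟩: (0.2802i - 0.9599)/2 = (-0.48 + 0.1401i)
|10⟩: (-0.2802i - 0.9599)/2 = (-0.48 - 0.1401i)
|11⟩: (0.2802i + 0.9599)/2 = (0.48 + 0.1401i)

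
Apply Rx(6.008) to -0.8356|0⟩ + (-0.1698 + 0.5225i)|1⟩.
(0.8994 + 0.02329i)|0⟩ + (0.1682 - 0.403i)|1⟩

Rx(6.008) = [[cos(θ/2), −i·sin(θ/2)], [−i·sin(θ/2), cos(θ/2)]]; θ = 6.008, cos(θ/2) ≈ -0.990549, sin(θ/2) ≈ 0.137159.
With a = amp(|0⟩) = -0.8356 and b = amp(|1⟩) = (-0.1698 + 0.5225i):
new amp(|0⟩) = (-0.990549)·a + (-0.137159i)·b = (0.8994 + 0.02329i)
new amp(|1⟩) = (-0.137159i)·a + (-0.990549)·b = (0.1682 - 0.403i)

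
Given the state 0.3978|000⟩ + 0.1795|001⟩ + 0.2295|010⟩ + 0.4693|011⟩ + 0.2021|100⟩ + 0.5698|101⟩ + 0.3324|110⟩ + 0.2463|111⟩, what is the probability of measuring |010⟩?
0.05267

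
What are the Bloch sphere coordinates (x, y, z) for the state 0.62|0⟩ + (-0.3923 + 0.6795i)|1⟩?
(-0.4865, 0.8426, -0.2312)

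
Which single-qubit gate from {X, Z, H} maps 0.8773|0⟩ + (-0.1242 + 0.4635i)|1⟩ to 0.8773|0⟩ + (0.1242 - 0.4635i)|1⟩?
Z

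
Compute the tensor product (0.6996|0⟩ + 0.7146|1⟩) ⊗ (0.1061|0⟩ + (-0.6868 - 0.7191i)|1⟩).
0.07423|00⟩ + (-0.4805 - 0.5031i)|01⟩ + 0.07582|10⟩ + (-0.4908 - 0.5139i)|11⟩

amp(|b₁b₂…⟩) = product of the factor amplitudes for bits b₁, b₂, …; only kets whose every factor amplitude is nonzero survive.
|00⟩: (0.6996)(0.1061) = 0.07423
|01⟩: (0.6996)(-0.6868 - 0.7191i) = (-0.4805 - 0.5031i)
|10⟩: (0.7146)(0.1061) = 0.07582
|11⟩: (0.7146)(-0.6868 - 0.7191i) = (-0.4908 - 0.5139i)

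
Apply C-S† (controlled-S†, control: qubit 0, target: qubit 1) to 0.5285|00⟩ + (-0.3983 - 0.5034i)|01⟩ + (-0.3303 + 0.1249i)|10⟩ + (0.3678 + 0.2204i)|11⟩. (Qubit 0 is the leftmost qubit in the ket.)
0.5285|00⟩ + (-0.3983 - 0.5034i)|01⟩ + (-0.3303 + 0.1249i)|10⟩ + (0.2204 - 0.3678i)|11⟩

C-S† leaves the control-|0⟩ kets |00⟩, |01⟩ unchanged and applies S† to qubit 1 on the control-|1⟩ pair (|10⟩, |11⟩).
S† = [[1, 0], [0, -i]].
With a = amp(|10⟩) = (-0.3303 + 0.1249i) and b = amp(|11⟩) = (0.3678 + 0.2204i):
new amp(|10⟩) = (1)·a = (-0.3303 + 0.1249i)
new amp(|11⟩) = (-i)·b = (0.2204 - 0.3678i)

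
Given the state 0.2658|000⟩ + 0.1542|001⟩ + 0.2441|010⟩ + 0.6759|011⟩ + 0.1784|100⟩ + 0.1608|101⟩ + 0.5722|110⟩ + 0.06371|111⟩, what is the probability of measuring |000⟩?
0.07065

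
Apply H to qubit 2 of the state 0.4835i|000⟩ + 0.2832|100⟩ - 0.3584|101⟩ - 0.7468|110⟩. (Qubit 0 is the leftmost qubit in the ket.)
0.3419i|000⟩ + 0.3419i|001⟩ - 0.05317|100⟩ + 0.4537|101⟩ - 0.5281|110⟩ - 0.5281|111⟩

H on qubit 2 mixes each pair of kets that differ only in qubit 2: amplitudes (a, b) of (|…0…⟩, |…1…⟩) become ((a + b)/√2, (a − b)/√2). Kets absent from the input have amplitude 0.
(|000⟩, |001⟩): (a, b) = (0.4835i, 0) → (0.3419i, 0.3419i)
(|100⟩, |101⟩): (a, b) = (0.2832, -0.3584) → (-0.05317, 0.4537)
(|110⟩, |111⟩): (a, b) = (-0.7468, 0) → (-0.5281, -0.5281)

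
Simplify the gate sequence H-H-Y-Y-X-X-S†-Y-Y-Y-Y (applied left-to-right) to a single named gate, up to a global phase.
S†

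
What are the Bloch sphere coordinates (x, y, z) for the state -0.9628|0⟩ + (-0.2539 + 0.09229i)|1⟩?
(0.4889, -0.1777, 0.854)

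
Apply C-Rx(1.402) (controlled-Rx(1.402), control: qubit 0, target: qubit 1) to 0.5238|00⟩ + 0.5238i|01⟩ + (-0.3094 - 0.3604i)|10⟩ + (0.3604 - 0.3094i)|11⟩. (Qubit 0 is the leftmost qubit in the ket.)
0.5238|00⟩ + 0.5238i|01⟩ + (-0.436 - 0.5079i)|10⟩ + (0.04297 - 0.03689i)|11⟩

C-Rx(1.402) leaves the control-|0⟩ kets |00⟩, |01⟩ unchanged and applies Rx(1.402) to qubit 1 on the control-|1⟩ pair (|10⟩, |11⟩).
Rx(1.402) = [[cos(θ/2), −i·sin(θ/2)], [−i·sin(θ/2), cos(θ/2)]]; θ = 1.402, cos(θ/2) ≈ 0.764198, sin(θ/2) ≈ 0.644982.
With a = amp(|10⟩) = (-0.3094 - 0.3604i) and b = amp(|11⟩) = (0.3604 - 0.3094i):
new amp(|10⟩) = (0.764198)·a + (-0.644982i)·b = (-0.436 - 0.5079i)
new amp(|11⟩) = (-0.644982i)·a + (0.764198)·b = (0.04297 - 0.03689i)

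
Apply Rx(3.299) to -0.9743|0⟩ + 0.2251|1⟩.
(0.0766 - 0.2244i)|0⟩ + (-0.0177 + 0.9713i)|1⟩

Rx(3.299) = [[cos(θ/2), −i·sin(θ/2)], [−i·sin(θ/2), cos(θ/2)]]; θ = 3.299, cos(θ/2) ≈ -0.0786224, sin(θ/2) ≈ 0.996904.
With a = amp(|0⟩) = -0.9743 and b = amp(|1⟩) = 0.2251:
new amp(|0⟩) = (-0.0786224)·a + (-0.996904i)·b = (0.0766 - 0.2244i)
new amp(|1⟩) = (-0.996904i)·a + (-0.0786224)·b = (-0.0177 + 0.9713i)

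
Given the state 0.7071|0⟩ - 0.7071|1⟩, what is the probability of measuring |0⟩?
0.5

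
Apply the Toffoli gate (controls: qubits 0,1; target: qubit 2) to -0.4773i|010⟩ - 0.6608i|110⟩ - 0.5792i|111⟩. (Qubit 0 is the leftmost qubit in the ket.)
-0.4773i|010⟩ - 0.5792i|110⟩ - 0.6608i|111⟩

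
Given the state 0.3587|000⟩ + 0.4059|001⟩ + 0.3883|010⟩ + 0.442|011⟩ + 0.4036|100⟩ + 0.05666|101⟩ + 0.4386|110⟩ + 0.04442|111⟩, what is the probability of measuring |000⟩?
0.1287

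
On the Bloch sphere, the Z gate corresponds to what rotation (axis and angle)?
Rotation by π around the z-axis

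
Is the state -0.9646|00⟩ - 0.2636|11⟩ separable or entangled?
Entangled

Writing the state as a|00⟩ + b|01⟩ + c|10⟩ + d|11⟩, it is a product state iff ad − bc = 0.
Here (a, b, c, d) = (-0.9646, 0, 0, -0.2636): ad − bc = (-0.9646)(-0.2636) − (0)(0) = 0.2543 ≠ 0, so the state is entangled.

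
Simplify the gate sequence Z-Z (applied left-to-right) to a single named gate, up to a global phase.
I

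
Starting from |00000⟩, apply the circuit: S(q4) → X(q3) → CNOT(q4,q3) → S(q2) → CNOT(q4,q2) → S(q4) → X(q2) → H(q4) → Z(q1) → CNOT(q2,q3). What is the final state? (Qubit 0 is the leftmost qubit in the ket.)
1/√2|00100⟩ + 1/√2|00101⟩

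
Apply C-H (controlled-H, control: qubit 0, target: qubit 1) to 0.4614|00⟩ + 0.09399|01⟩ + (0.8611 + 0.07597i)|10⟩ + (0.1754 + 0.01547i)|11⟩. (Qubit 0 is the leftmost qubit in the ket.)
0.4614|00⟩ + 0.09399|01⟩ + (0.7329 + 0.06466i)|10⟩ + (0.4849 + 0.04278i)|11⟩

C-H leaves the control-|0⟩ kets |00⟩, |01⟩ unchanged and applies H to qubit 1 on the control-|1⟩ pair (|10⟩, |11⟩).
H = [[1/√2, 1/√2], [1/√2, -1/√2]].
With a = amp(|10⟩) = (0.8611 + 0.07597i) and b = amp(|11⟩) = (0.1754 + 0.01547i):
new amp(|10⟩) = (1/√2)·a + (1/√2)·b = (0.7329 + 0.06466i)
new amp(|11⟩) = (1/√2)·a + (-1/√2)·b = (0.4849 + 0.04278i)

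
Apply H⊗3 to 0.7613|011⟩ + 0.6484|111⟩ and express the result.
0.4984|000⟩ - 0.4984|001⟩ - 0.4984|010⟩ + 0.4984|011⟩ + 0.03992|100⟩ - 0.03992|101⟩ - 0.03992|110⟩ + 0.03992|111⟩

H⊗3 gives amp(|y⟩) = (1/2√2) Σ_x (−1)^(x·y) amp(|x⟩), where x·y is the number of positions in which both x and y have a 1.
|000⟩: (0.7613 + 0.6484)/(2√2) = 0.4984
|001⟩: (-0.7613 - 0.6484)/(2√2) = -0.4984
|010⟩: (-0.7613 - 0.6484)/(2√2) = -0.4984
|011⟩: (0.7613 + 0.6484)/(2√2) = 0.4984
|100⟩: (0.7613 - 0.6484)/(2√2) = 0.03992
|101⟩: (-0.7613 + 0.6484)/(2√2) = -0.03992
|110⟩: (-0.7613 + 0.6484)/(2√2) = -0.03992
|111⟩: (0.7613 - 0.6484)/(2√2) = 0.03992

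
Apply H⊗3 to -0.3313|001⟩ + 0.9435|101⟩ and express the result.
0.2164|000⟩ - 0.2164|001⟩ + 0.2164|010⟩ - 0.2164|011⟩ - 0.4507|100⟩ + 0.4507|101⟩ - 0.4507|110⟩ + 0.4507|111⟩

H⊗3 gives amp(|y⟩) = (1/2√2) Σ_x (−1)^(x·y) amp(|x⟩), where x·y is the number of positions in which both x and y have a 1.
|000⟩: (-0.3313 + 0.9435)/(2√2) = 0.2164
|001⟩: (0.3313 - 0.9435)/(2√2) = -0.2164
|010⟩: (-0.3313 + 0.9435)/(2√2) = 0.2164
|011⟩: (0.3313 - 0.9435)/(2√2) = -0.2164
|100⟩: (-0.3313 - 0.9435)/(2√2) = -0.4507
|101⟩: (0.3313 + 0.9435)/(2√2) = 0.4507
|110⟩: (-0.3313 - 0.9435)/(2√2) = -0.4507
|111⟩: (0.3313 + 0.9435)/(2√2) = 0.4507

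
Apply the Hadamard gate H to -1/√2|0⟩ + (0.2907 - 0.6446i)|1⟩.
(-0.2944 - 0.4558i)|0⟩ + (-0.7056 + 0.4558i)|1⟩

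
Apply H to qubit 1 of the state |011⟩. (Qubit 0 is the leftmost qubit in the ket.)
1/√2|001⟩ - 1/√2|011⟩

H on qubit 1 mixes each pair of kets that differ only in qubit 1: amplitudes (a, b) of (|…0…⟩, |…1…⟩) become ((a + b)/√2, (a − b)/√2). Kets absent from the input have amplitude 0.
(|001⟩, |011⟩): (a, b) = (0, 1) → (1/√2, -1/√2)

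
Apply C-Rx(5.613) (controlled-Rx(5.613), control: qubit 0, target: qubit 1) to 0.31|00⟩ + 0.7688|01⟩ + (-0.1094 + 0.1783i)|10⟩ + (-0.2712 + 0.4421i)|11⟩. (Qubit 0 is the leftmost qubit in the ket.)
0.31|00⟩ + 0.7688|01⟩ + (0.2487 - 0.0792i)|10⟩ + (0.3148 - 0.3815i)|11⟩

C-Rx(5.613) leaves the control-|0⟩ kets |00⟩, |01⟩ unchanged and applies Rx(5.613) to qubit 1 on the control-|1⟩ pair (|10⟩, |11⟩).
Rx(5.613) = [[cos(θ/2), −i·sin(θ/2)], [−i·sin(θ/2), cos(θ/2)]]; θ = 5.613, cos(θ/2) ≈ -0.94438, sin(θ/2) ≈ 0.328857.
With a = amp(|10⟩) = (-0.1094 + 0.1783i) and b = amp(|11⟩) = (-0.2712 + 0.4421i):
new amp(|10⟩) = (-0.94438)·a + (-0.328857i)·b = (0.2487 - 0.0792i)
new amp(|11⟩) = (-0.328857i)·a + (-0.94438)·b = (0.3148 - 0.3815i)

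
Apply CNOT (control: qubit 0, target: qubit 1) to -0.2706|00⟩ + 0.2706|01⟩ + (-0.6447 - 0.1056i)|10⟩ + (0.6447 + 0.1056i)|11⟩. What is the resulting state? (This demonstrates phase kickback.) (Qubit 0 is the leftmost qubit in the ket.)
-0.2706|00⟩ + 0.2706|01⟩ + (0.6447 + 0.1056i)|10⟩ + (-0.6447 - 0.1056i)|11⟩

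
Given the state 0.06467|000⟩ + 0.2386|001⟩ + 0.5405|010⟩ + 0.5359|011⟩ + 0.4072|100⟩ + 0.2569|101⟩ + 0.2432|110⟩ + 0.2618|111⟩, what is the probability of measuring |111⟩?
0.06854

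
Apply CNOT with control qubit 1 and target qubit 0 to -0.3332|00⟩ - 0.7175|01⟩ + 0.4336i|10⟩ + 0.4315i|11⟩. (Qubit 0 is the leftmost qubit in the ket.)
-0.3332|00⟩ + 0.4315i|01⟩ + 0.4336i|10⟩ - 0.7175|11⟩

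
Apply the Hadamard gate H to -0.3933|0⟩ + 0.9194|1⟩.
0.372|0⟩ - 0.9282|1⟩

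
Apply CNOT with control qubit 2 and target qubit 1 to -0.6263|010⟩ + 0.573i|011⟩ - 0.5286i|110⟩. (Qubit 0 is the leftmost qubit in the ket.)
0.573i|001⟩ - 0.6263|010⟩ - 0.5286i|110⟩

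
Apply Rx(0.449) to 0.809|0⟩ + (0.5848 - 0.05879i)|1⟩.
(0.7756 - 0.1302i)|0⟩ + (0.5701 - 0.2374i)|1⟩

Rx(0.449) = [[cos(θ/2), −i·sin(θ/2)], [−i·sin(θ/2), cos(θ/2)]]; θ = 0.449, cos(θ/2) ≈ 0.974906, sin(θ/2) ≈ 0.222619.
With a = amp(|0⟩) = 0.809 and b = amp(|1⟩) = (0.5848 - 0.05879i):
new amp(|0⟩) = (0.974906)·a + (-0.222619i)·b = (0.7756 - 0.1302i)
new amp(|1⟩) = (-0.222619i)·a + (0.974906)·b = (0.5701 - 0.2374i)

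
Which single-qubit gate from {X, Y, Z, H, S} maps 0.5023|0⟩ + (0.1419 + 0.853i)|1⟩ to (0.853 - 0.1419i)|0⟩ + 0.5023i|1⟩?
Y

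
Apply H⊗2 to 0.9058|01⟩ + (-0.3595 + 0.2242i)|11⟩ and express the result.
(0.2732 + 0.1121i)|00⟩ + (-0.2732 - 0.1121i)|01⟩ + (0.6327 - 0.1121i)|10⟩ + (-0.6327 + 0.1121i)|11⟩

H⊗2 gives amp(|y⟩) = (1/2) Σ_x (−1)^(x·y) amp(|x⟩), where x·y is the number of positions in which both x and y have a 1.
|00⟩: (0.9058 + (-0.3595 + 0.2242i))/2 = (0.2732 + 0.1121i)
|01⟩: (-0.9058 - (-0.3595 + 0.2242i))/2 = (-0.2732 - 0.1121i)
|10⟩: (0.9058 - (-0.3595 + 0.2242i))/2 = (0.6327 - 0.1121i)
|11⟩: (-0.9058 + (-0.3595 + 0.2242i))/2 = (-0.6327 + 0.1121i)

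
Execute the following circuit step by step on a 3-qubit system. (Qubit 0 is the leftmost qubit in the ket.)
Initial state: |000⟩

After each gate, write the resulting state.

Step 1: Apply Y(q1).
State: i|010⟩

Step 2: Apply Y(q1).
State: |000⟩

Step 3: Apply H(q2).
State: 1/√2|000⟩ + 1/√2|001⟩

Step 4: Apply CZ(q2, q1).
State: 1/√2|000⟩ + 1/√2|001⟩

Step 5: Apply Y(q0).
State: (1/√2)i|100⟩ + (1/√2)i|101⟩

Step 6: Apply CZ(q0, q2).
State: (1/√2)i|100⟩ - (1/√2)i|101⟩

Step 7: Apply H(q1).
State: (1/2)i|100⟩ - (1/2)i|101⟩ + (1/2)i|110⟩ - (1/2)i|111⟩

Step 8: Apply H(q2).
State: (1/√2)i|101⟩ + (1/√2)i|111⟩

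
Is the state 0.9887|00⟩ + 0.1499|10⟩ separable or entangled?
Separable

Writing the state as a|00⟩ + b|01⟩ + c|10⟩ + d|11⟩, it is a product state iff ad − bc = 0.
Here (a, b, c, d) = (0.9887, 0, 0.1499, 0): ad − bc = (0.9887)(0) − (0)(0.1499) = 0, so the state is separable.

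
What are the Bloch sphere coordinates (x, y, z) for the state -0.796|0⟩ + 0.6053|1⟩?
(-0.9636, 0, 0.2672)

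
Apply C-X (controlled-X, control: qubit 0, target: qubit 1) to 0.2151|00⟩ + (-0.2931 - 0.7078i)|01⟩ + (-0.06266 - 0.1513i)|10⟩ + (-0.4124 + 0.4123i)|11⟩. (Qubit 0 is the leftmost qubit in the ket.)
0.2151|00⟩ + (-0.2931 - 0.7078i)|01⟩ + (-0.4124 + 0.4123i)|10⟩ + (-0.06266 - 0.1513i)|11⟩

C-X leaves the control-|0⟩ kets |00⟩, |01⟩ unchanged and applies X to qubit 1 on the control-|1⟩ pair (|10⟩, |11⟩).
X = [[0, 1], [1, 0]].
With a = amp(|10⟩) = (-0.06266 - 0.1513i) and b = amp(|11⟩) = (-0.4124 + 0.4123i):
new amp(|10⟩) = (1)·b = (-0.4124 + 0.4123i)
new amp(|11⟩) = (1)·a = (-0.06266 - 0.1513i)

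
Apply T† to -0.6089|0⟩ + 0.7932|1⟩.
-0.6089|0⟩ + (0.5609 - 0.5609i)|1⟩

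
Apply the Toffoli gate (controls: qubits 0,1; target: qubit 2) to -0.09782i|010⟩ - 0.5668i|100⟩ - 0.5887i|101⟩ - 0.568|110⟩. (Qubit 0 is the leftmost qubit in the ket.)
-0.09782i|010⟩ - 0.5668i|100⟩ - 0.5887i|101⟩ - 0.568|111⟩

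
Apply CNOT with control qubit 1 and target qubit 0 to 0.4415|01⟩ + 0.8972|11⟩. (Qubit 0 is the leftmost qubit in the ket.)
0.8972|01⟩ + 0.4415|11⟩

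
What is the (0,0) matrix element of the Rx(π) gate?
0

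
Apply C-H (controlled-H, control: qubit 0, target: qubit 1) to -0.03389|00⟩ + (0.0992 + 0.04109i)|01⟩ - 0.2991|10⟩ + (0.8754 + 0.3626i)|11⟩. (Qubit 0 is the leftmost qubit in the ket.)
-0.03389|00⟩ + (0.0992 + 0.04109i)|01⟩ + (0.4075 + 0.2564i)|10⟩ + (-0.8305 - 0.2564i)|11⟩

C-H leaves the control-|0⟩ kets |00⟩, |01⟩ unchanged and applies H to qubit 1 on the control-|1⟩ pair (|10⟩, |11⟩).
H = [[1/√2, 1/√2], [1/√2, -1/√2]].
With a = amp(|10⟩) = -0.2991 and b = amp(|11⟩) = (0.8754 + 0.3626i):
new amp(|10⟩) = (1/√2)·a + (1/√2)·b = (0.4075 + 0.2564i)
new amp(|11⟩) = (1/√2)·a + (-1/√2)·b = (-0.8305 - 0.2564i)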